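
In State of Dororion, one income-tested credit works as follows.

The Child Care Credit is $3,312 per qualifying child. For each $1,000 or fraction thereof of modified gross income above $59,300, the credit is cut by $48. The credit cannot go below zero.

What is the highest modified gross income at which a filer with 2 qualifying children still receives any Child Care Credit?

Full credit = 2 × $3,312 = $6,624.
After 137 increments the reduction is 137 × $48 = $6,576, leaving $48; one more increment wipes it out. Increment 137 ends at excess 137 × $1,000 = $137,000, so the highest qualifying income is $59,300 + $137,000 = $196,300.

$196,300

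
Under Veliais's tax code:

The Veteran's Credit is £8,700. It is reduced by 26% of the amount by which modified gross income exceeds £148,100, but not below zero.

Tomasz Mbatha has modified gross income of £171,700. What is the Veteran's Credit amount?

Veteran's Credit: 26% of the £23,600 excess over £148,100 is £6,136; credit = £8,700 − £6,136 = £2,564.

£2,564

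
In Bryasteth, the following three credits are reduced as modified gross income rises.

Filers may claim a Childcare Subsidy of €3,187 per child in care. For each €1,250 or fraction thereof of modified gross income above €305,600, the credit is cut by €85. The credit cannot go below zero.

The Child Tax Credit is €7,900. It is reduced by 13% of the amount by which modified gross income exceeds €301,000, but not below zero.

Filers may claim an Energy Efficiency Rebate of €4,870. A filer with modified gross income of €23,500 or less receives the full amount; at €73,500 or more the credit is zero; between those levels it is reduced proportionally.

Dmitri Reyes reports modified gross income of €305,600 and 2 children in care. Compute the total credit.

Childcare Subsidy: base = 2 × €3,187 = €6,374. €305,600 is at or below the €305,600 threshold, so the full €6,374 applies.
Child Tax Credit: 13% of the €4,600 excess over €301,000 is €598; credit = €7,900 − €598 = €7,302.
Energy Efficiency Rebate: €305,600 is at or above €73,500, so the credit is €0.
Total: €6,374 + €7,302 + €0 = €13,676.

€13,676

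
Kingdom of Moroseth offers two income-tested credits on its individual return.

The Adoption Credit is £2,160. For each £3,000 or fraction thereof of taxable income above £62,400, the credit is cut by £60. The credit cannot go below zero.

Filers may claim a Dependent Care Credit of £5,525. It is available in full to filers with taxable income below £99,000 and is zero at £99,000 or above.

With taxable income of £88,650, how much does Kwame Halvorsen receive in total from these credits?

£7,145

Adoption Credit: income exceeds £62,400 by £26,250, which is 9 full-or-partial £3,000 increments; reduction = 9 × £60 = £540, leaving £1,620.
Dependent Care Credit: £88,650 is below the £99,000 cutoff, so the full £5,525 applies.
Total: £1,620 + £5,525 = £7,145.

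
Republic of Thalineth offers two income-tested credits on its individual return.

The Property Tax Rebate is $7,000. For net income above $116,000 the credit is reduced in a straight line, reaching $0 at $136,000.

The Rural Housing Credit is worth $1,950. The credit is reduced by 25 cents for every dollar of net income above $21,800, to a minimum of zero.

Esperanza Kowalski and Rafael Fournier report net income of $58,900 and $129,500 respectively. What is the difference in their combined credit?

$4,725

Esperanza ($58,900): Property Tax Rebate: $58,900 is at or below the $116,000 threshold, so the full $7,000 applies. Rural Housing Credit: 25% of the $37,100 excess over $21,800 is $9,275 ≥ base, so the credit is $0. total $7,000 + $0 = $7,000
Rafael ($129,500): Property Tax Rebate: $129,500 is $13,500 into a $20,000 phase-out range, leaving 6,500/20,000 of the credit: $7,000 × 6,500/20,000 = $2,275. Rural Housing Credit: 25% of the $107,700 excess over $21,800 is $26,925 ≥ base, so the credit is $0. total $2,275 + $0 = $2,275
Difference: |$7,000 − $2,275| = $4,725.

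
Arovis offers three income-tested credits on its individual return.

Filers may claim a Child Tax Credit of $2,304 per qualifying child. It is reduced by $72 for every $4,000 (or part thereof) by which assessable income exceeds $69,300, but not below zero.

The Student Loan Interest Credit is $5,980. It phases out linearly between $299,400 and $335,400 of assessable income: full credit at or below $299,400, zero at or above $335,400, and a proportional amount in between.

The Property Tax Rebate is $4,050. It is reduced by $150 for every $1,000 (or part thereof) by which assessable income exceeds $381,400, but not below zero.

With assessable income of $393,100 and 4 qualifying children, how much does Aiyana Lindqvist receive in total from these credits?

Child Tax Credit: base = 4 × $2,304 = $9,216. income exceeds $69,300 by $323,800, which is 81 full-or-partial $4,000 increments; reduction = 81 × $72 = $5,832, leaving $3,384.
Student Loan Interest Credit: $393,100 is at or above $335,400, so the credit is $0.
Property Tax Rebate: income exceeds $381,400 by $11,700, which is 12 full-or-partial $1,000 increments; reduction = 12 × $150 = $1,800, leaving $2,250.
Total: $3,384 + $0 + $2,250 = $5,634.

$5,634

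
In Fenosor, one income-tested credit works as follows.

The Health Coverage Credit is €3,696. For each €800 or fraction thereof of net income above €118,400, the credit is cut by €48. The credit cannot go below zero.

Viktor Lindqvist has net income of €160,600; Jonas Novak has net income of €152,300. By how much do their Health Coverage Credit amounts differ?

Viktor (€160,600): Health Coverage Credit: income exceeds €118,400 by €42,200, which is 53 full-or-partial €800 increments; reduction = 53 × €48 = €2,544, leaving €1,152.
Jonas (€152,300): Health Coverage Credit: income exceeds €118,400 by €33,900, which is 43 full-or-partial €800 increments; reduction = 43 × €48 = €2,064, leaving €1,632.
Difference: |€1,152 − €1,632| = €480.

€480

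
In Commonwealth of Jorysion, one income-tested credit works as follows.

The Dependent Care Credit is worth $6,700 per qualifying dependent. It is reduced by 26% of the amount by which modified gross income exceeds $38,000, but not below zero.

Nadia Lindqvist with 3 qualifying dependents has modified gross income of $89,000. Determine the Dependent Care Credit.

Dependent Care Credit: base = 3 × $6,700 = $20,100. 26% of the $51,000 excess over $38,000 is $13,260; credit = $20,100 − $13,260 = $6,840.

$6,840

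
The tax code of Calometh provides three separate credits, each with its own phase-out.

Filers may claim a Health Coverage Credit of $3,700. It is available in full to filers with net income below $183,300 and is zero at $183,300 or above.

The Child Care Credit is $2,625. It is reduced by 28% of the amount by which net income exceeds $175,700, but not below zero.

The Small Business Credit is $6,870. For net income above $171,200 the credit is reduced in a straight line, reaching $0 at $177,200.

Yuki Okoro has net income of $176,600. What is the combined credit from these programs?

Health Coverage Credit: $176,600 is below the $183,300 cutoff, so the full $3,700 applies.
Child Care Credit: 28% of the $900 excess over $175,700 is $252; credit = $2,625 − $252 = $2,373.
Small Business Credit: $176,600 is $5,400 into a $6,000 phase-out range, leaving 600/6,000 of the credit: $6,870 × 600/6,000 = $687.
Total: $3,700 + $2,373 + $687 = $6,760.

$6,760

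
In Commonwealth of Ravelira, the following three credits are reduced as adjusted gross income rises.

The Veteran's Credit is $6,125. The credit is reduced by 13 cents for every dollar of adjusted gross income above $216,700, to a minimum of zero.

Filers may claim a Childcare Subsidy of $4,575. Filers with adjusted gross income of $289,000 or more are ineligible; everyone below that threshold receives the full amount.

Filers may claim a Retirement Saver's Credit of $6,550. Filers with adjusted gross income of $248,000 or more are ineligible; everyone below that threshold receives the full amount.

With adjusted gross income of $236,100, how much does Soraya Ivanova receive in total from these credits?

$14,728

Veteran's Credit: 13% of the $19,400 excess over $216,700 is $2,522; credit = $6,125 − $2,522 = $3,603.
Childcare Subsidy: $236,100 is below the $289,000 cutoff, so the full $4,575 applies.
Retirement Saver's Credit: $236,100 is below the $248,000 cutoff, so the full $6,550 applies.
Total: $3,603 + $4,575 + $6,550 = $14,728.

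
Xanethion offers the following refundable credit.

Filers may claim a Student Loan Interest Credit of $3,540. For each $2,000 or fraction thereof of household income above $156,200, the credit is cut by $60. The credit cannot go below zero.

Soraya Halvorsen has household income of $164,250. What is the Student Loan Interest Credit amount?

Student Loan Interest Credit: income exceeds $156,200 by $8,050, which is 5 full-or-partial $2,000 increments; reduction = 5 × $60 = $300, leaving $3,240.

$3,240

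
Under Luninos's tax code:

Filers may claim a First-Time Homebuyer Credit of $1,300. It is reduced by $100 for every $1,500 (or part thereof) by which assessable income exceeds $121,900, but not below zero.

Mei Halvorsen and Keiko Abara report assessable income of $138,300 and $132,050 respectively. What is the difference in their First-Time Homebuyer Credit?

Mei ($138,300): First-Time Homebuyer Credit: income exceeds $121,900 by $16,400, which is 11 full-or-partial $1,500 increments; reduction = 11 × $100 = $1,100, leaving $200.
Keiko ($132,050): First-Time Homebuyer Credit: income exceeds $121,900 by $10,150, which is 7 full-or-partial $1,500 increments; reduction = 7 × $100 = $700, leaving $600.
Difference: |$200 − $600| = $400.

$400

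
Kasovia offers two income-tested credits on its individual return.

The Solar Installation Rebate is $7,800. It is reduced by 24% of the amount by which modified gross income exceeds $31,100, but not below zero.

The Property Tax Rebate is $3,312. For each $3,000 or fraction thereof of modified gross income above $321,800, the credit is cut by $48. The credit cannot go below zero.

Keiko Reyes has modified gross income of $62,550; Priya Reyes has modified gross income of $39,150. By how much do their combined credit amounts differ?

Keiko ($62,550): Solar Installation Rebate: 24% of the $31,450 excess over $31,100 is $7,548; credit = $7,800 − $7,548 = $252. Property Tax Rebate: $62,550 is at or below the $321,800 threshold, so the full $3,312 applies. total $252 + $3,312 = $3,564
Priya ($39,150): Solar Installation Rebate: 24% of the $8,050 excess over $31,100 is $1,932; credit = $7,800 − $1,932 = $5,868. Property Tax Rebate: $39,150 is at or below the $321,800 threshold, so the full $3,312 applies. total $5,868 + $3,312 = $9,180
Difference: |$3,564 − $9,180| = $5,616.

$5,616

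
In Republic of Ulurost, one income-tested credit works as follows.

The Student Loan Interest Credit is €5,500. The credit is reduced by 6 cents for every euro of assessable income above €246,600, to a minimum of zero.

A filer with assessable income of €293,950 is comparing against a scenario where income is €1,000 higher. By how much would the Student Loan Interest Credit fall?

At €293,950 — 6% of the €47,350 excess over €246,600 is €2,841; credit = €5,500 − €2,841 = €2,659.
At €294,950 — 6% of the €48,350 excess over €246,600 is €2,901; credit = €5,500 − €2,901 = €2,599.
Lost: €2,659 − €2,599 = €60.

€60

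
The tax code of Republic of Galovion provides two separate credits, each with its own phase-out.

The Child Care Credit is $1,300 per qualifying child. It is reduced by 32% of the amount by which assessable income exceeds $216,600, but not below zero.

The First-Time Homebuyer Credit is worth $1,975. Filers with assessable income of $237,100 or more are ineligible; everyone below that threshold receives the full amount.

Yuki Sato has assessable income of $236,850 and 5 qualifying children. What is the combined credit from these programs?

Child Care Credit: base = 5 × $1,300 = $6,500. 32% of the $20,250 excess over $216,600 is $6,480; credit = $6,500 − $6,480 = $20.
First-Time Homebuyer Credit: $236,850 is below the $237,100 cutoff, so the full $1,975 applies.
Total: $20 + $1,975 = $1,995.

$1,995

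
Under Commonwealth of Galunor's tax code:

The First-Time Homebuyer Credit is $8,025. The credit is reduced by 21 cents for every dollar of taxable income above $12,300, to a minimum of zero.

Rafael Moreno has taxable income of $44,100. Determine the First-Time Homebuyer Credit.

First-Time Homebuyer Credit: 21% of the $31,800 excess over $12,300 is $6,678; credit = $8,025 − $6,678 = $1,347.

$1,347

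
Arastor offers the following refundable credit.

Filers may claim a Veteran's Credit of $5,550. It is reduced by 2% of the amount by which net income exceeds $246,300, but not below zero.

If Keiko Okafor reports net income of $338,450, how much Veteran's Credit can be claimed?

$3,707

Veteran's Credit: 2% of the $92,150 excess over $246,300 is $1,843; credit = $5,550 − $1,843 = $3,707.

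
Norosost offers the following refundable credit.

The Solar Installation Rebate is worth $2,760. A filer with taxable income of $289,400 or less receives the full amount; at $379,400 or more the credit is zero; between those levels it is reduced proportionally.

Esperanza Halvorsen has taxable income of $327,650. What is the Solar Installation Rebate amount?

$1,587

Solar Installation Rebate: $327,650 is $38,250 into a $90,000 phase-out range, leaving 51,750/90,000 of the credit: $2,760 × 51,750/90,000 = $1,587.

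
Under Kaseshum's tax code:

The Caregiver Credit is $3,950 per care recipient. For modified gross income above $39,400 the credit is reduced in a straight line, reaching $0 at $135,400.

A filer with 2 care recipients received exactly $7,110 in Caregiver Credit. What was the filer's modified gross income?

$49,000

Full credit = 2 × $3,950 = $7,900.
$7,110 is 7,110/7,900 of the full $7,900, so 790/7,900 of the $96,000 range has been used: income = $39,400 + $96,000 × 790/7,900 = $49,000.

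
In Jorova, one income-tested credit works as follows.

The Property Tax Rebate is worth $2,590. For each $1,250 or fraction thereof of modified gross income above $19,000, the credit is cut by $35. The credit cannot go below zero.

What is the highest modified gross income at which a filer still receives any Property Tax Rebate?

$110,250

After 73 increments the reduction is 73 × $35 = $2,555, leaving $35; one more increment wipes it out. Increment 73 ends at excess 73 × $1,250 = $91,250, so the highest qualifying income is $19,000 + $91,250 = $110,250.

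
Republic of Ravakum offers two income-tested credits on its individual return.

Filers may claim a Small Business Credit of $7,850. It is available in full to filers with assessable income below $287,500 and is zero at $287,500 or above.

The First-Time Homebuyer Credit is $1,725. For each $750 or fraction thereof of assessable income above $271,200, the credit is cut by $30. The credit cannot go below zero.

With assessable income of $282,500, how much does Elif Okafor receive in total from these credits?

Small Business Credit: $282,500 is below the $287,500 cutoff, so the full $7,850 applies.
First-Time Homebuyer Credit: income exceeds $271,200 by $11,300, which is 16 full-or-partial $750 increments; reduction = 16 × $30 = $480, leaving $1,245.
Total: $7,850 + $1,245 = $9,095.

$9,095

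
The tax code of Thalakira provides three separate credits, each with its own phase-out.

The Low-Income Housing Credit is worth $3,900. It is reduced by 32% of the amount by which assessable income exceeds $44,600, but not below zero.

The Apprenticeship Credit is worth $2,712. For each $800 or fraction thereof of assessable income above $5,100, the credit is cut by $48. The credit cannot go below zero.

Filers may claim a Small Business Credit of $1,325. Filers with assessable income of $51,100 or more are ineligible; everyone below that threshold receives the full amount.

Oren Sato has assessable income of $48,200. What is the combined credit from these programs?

Low-Income Housing Credit: 32% of the $3,600 excess over $44,600 is $1,152; credit = $3,900 − $1,152 = $2,748.
Apprenticeship Credit: income exceeds $5,100 by $43,100, which is 54 full-or-partial $800 increments; reduction = 54 × $48 = $2,592, leaving $120.
Small Business Credit: $48,200 is below the $51,100 cutoff, so the full $1,325 applies.
Total: $2,748 + $120 + $1,325 = $4,193.

$4,193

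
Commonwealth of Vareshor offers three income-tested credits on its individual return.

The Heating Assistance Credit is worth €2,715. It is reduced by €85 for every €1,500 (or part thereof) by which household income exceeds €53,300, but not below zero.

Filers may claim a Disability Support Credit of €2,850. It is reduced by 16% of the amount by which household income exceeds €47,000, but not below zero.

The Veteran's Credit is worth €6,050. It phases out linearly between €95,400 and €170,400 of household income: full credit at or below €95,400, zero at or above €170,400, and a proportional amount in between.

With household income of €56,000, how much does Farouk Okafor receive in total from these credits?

€10,005

Heating Assistance Credit: income exceeds €53,300 by €2,700, which is 2 full-or-partial €1,500 increments; reduction = 2 × €85 = €170, leaving €2,545.
Disability Support Credit: 16% of the €9,000 excess over €47,000 is €1,440; credit = €2,850 − €1,440 = €1,410.
Veteran's Credit: €56,000 is at or below the €95,400 threshold, so the full €6,050 applies.
Total: €2,545 + €1,410 + €6,050 = €10,005.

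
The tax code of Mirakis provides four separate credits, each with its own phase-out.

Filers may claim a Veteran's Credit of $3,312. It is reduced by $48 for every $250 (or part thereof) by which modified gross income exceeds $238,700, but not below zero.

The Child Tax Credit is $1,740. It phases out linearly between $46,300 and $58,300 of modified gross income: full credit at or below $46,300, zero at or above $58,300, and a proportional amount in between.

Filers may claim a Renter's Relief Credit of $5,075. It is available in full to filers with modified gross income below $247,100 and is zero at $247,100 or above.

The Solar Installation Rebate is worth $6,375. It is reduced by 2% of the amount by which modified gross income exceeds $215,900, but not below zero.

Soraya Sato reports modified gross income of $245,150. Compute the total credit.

Veteran's Credit: income exceeds $238,700 by $6,450, which is 26 full-or-partial $250 increments; reduction = 26 × $48 = $1,248, leaving $2,064.
Child Tax Credit: $245,150 is at or above $58,300, so the credit is $0.
Renter's Relief Credit: $245,150 is below the $247,100 cutoff, so the full $5,075 applies.
Solar Installation Rebate: 2% of the $29,250 excess over $215,900 is $585; credit = $6,375 − $585 = $5,790.
Total: $2,064 + $0 + $5,075 + $5,790 = $12,929.

$12,929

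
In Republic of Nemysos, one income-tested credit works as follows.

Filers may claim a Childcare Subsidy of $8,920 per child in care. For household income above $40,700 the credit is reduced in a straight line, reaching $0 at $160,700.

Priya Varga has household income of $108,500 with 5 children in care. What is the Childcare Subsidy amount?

$19,401

Childcare Subsidy: base = 5 × $8,920 = $44,600. $108,500 is $67,800 into a $120,000 phase-out range, leaving 52,200/120,000 of the credit: $44,600 × 52,200/120,000 = $19,401.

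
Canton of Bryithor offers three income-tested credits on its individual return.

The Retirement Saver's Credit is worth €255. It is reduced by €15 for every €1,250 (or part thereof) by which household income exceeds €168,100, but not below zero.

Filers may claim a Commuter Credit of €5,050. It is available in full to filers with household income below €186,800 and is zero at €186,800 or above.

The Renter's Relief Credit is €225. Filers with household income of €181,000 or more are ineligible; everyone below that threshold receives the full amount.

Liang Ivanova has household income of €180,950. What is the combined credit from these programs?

€5,365

Retirement Saver's Credit: income exceeds €168,100 by €12,850, which is 11 full-or-partial €1,250 increments; reduction = 11 × €15 = €165, leaving €90.
Commuter Credit: €180,950 is below the €186,800 cutoff, so the full €5,050 applies.
Renter's Relief Credit: €180,950 is below the €181,000 cutoff, so the full €225 applies.
Total: €90 + €5,050 + €225 = €5,365.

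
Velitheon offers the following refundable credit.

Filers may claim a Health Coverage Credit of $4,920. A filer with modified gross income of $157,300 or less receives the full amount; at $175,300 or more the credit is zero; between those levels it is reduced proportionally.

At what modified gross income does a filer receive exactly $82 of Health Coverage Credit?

$175,000

$82 is 82/4,920 of the full $4,920, so 4,838/4,920 of the $18,000 range has been used: income = $157,300 + $18,000 × 4,838/4,920 = $175,000.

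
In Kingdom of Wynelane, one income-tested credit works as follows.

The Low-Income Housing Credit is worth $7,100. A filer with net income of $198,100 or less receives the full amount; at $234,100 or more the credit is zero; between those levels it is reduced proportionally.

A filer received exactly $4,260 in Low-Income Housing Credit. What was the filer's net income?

$4,260 is 4,260/7,100 of the full $7,100, so 2,840/7,100 of the $36,000 range has been used: income = $198,100 + $36,000 × 2,840/7,100 = $212,500.

$212,500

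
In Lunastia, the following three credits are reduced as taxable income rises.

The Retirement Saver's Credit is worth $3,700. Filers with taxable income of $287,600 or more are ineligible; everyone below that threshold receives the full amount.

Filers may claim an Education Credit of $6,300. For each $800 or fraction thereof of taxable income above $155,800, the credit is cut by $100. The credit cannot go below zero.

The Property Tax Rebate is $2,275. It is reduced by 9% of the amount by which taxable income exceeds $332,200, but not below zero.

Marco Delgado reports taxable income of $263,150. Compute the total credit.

Retirement Saver's Credit: $263,150 is below the $287,600 cutoff, so the full $3,700 applies.
Education Credit: income exceeds $155,800 by $107,350 → 135 increments × $100 = $13,500 ≥ base, so the credit is $0.
Property Tax Rebate: $263,150 is at or below the $332,200 threshold, so the full $2,275 applies.
Total: $3,700 + $0 + $2,275 = $5,975.

$5,975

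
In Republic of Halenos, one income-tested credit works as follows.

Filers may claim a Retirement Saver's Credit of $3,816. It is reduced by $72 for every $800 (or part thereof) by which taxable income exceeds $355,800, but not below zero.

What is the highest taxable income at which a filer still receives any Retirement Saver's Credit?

$397,400

After 52 increments the reduction is 52 × $72 = $3,744, leaving $72; one more increment wipes it out. Increment 52 ends at excess 52 × $800 = $41,600, so the highest qualifying income is $355,800 + $41,600 = $397,400.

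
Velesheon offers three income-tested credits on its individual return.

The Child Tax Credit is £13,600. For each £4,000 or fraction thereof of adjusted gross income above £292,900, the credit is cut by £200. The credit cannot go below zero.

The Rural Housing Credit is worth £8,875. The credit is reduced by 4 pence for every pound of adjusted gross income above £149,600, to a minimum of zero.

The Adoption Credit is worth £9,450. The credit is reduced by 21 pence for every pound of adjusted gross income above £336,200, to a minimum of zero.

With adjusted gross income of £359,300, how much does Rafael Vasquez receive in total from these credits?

£15,286

Child Tax Credit: income exceeds £292,900 by £66,400, which is 17 full-or-partial £4,000 increments; reduction = 17 × £200 = £3,400, leaving £10,200.
Rural Housing Credit: 4% of the £209,700 excess over £149,600 is £8,388; credit = £8,875 − £8,388 = £487.
Adoption Credit: 21% of the £23,100 excess over £336,200 is £4,851; credit = £9,450 − £4,851 = £4,599.
Total: £10,200 + £487 + £4,599 = £15,286.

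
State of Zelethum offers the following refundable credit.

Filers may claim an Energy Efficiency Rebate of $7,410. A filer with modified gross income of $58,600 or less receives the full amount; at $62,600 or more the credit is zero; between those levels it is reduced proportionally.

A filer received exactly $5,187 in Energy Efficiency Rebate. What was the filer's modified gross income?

$5,187 is 5,187/7,410 of the full $7,410, so 2,223/7,410 of the $4,000 range has been used: income = $58,600 + $4,000 × 2,223/7,410 = $59,800.

$59,800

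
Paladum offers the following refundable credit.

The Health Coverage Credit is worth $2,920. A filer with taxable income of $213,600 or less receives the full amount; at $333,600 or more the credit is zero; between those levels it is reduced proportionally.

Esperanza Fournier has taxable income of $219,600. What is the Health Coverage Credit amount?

Health Coverage Credit: $219,600 is $6,000 into a $120,000 phase-out range, leaving 114,000/120,000 of the credit: $2,920 × 114,000/120,000 = $2,774.

$2,774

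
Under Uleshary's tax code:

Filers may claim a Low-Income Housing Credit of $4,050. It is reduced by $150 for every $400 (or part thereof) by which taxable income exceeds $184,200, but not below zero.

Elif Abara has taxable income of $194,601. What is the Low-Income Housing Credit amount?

$0

Low-Income Housing Credit: income exceeds $184,200 by $10,401 → 27 increments × $150 = $4,050 ≥ base, so the credit is $0.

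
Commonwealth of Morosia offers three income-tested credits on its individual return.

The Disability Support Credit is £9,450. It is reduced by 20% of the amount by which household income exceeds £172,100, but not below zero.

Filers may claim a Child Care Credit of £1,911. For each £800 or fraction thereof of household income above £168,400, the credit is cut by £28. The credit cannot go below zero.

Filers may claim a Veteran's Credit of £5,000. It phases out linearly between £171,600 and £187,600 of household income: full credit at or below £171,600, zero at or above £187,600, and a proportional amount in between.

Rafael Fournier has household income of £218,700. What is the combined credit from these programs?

Disability Support Credit: 20% of the £46,600 excess over £172,100 is £9,320; credit = £9,450 − £9,320 = £130.
Child Care Credit: income exceeds £168,400 by £50,300, which is 63 full-or-partial £800 increments; reduction = 63 × £28 = £1,764, leaving £147.
Veteran's Credit: £218,700 is at or above £187,600, so the credit is £0.
Total: £130 + £147 + £0 = £277.

£277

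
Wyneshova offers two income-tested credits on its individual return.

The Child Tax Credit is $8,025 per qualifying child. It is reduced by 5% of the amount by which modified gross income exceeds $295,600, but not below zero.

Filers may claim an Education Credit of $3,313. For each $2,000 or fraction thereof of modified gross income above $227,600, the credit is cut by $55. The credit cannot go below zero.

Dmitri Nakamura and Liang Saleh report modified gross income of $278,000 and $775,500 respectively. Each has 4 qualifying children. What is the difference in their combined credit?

$25,878

Dmitri ($278,000): Child Tax Credit: base = 4 × $8,025 = $32,100. $278,000 is at or below the $295,600 threshold, so the full $32,100 applies. Education Credit: income exceeds $227,600 by $50,400, which is 26 full-or-partial $2,000 increments; reduction = 26 × $55 = $1,430, leaving $1,883. total $32,100 + $1,883 = $33,983
Liang ($775,500): Child Tax Credit: base = 4 × $8,025 = $32,100. 5% of the $479,900 excess over $295,600 is $23,995; credit = $32,100 − $23,995 = $8,105. Education Credit: income exceeds $227,600 by $547,900 → 274 increments × $55 = $15,070 ≥ base, so the credit is $0. total $8,105 + $0 = $8,105
Difference: |$33,983 − $8,105| = $25,878.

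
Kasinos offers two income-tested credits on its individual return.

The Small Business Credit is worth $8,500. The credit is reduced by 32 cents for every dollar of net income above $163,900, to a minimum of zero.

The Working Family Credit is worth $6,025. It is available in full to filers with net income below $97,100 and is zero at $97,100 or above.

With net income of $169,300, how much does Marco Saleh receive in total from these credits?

$6,772

Small Business Credit: 32% of the $5,400 excess over $163,900 is $1,728; credit = $8,500 − $1,728 = $6,772.
Working Family Credit: $169,300 meets or exceeds the $97,100 cutoff, so the credit is $0.
Total: $6,772 + $0 = $6,772.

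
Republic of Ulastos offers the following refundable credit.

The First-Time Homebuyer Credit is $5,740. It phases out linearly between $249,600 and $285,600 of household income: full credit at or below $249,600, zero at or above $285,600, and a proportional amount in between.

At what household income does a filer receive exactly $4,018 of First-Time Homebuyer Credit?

$4,018 is 4,018/5,740 of the full $5,740, so 1,722/5,740 of the $36,000 range has been used: income = $249,600 + $36,000 × 1,722/5,740 = $260,400.

$260,400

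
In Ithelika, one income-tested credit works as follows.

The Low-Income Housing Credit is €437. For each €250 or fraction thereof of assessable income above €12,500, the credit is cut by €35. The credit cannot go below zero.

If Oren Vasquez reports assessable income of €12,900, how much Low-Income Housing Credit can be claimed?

Low-Income Housing Credit: income exceeds €12,500 by €400, which is 2 full-or-partial €250 increments; reduction = 2 × €35 = €70, leaving €367.

€367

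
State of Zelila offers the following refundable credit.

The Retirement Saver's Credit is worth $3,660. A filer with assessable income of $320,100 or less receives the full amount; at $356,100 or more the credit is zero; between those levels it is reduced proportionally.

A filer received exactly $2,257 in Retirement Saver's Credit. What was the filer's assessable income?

$2,257 is 2,257/3,660 of the full $3,660, so 1,403/3,660 of the $36,000 range has been used: income = $320,100 + $36,000 × 1,403/3,660 = $333,900.

$333,900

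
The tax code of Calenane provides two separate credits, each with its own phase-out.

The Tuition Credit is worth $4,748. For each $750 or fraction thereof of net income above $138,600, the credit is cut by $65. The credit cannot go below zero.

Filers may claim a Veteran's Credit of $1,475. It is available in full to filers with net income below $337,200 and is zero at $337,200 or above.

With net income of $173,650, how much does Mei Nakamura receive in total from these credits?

$3,168

Tuition Credit: income exceeds $138,600 by $35,050, which is 47 full-or-partial $750 increments; reduction = 47 × $65 = $3,055, leaving $1,693.
Veteran's Credit: $173,650 is below the $337,200 cutoff, so the full $1,475 applies.
Total: $1,693 + $1,475 = $3,168.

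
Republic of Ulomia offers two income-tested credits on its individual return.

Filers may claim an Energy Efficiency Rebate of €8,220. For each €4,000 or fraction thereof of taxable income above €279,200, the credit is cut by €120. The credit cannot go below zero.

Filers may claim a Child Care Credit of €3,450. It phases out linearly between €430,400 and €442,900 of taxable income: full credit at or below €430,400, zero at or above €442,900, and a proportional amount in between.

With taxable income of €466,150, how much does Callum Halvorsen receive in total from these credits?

Energy Efficiency Rebate: income exceeds €279,200 by €186,950, which is 47 full-or-partial €4,000 increments; reduction = 47 × €120 = €5,640, leaving €2,580.
Child Care Credit: €466,150 is at or above €442,900, so the credit is €0.
Total: €2,580 + €0 = €2,580.

€2,580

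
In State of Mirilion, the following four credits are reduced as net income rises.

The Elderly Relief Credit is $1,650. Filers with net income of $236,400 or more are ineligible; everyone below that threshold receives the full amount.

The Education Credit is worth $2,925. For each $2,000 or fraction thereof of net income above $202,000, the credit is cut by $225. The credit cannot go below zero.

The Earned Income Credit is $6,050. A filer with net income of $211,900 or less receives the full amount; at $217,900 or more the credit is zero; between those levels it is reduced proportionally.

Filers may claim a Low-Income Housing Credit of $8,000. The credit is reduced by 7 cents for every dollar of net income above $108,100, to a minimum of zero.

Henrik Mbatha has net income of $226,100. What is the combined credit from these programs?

$1,650

Elderly Relief Credit: $226,100 is below the $236,400 cutoff, so the full $1,650 applies.
Education Credit: income exceeds $202,000 by $24,100 → 13 increments × $225 = $2,925 ≥ base, so the credit is $0.
Earned Income Credit: $226,100 is at or above $217,900, so the credit is $0.
Low-Income Housing Credit: 7% of the $118,000 excess over $108,100 is $8,260 ≥ base, so the credit is $0.
Total: $1,650 + $0 + $0 + $0 = $1,650.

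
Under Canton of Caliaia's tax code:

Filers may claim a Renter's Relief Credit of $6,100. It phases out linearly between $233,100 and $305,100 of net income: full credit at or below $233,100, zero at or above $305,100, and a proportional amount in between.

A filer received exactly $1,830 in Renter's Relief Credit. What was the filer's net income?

$1,830 is 1,830/6,100 of the full $6,100, so 4,270/6,100 of the $72,000 range has been used: income = $233,100 + $72,000 × 4,270/6,100 = $283,500.

$283,500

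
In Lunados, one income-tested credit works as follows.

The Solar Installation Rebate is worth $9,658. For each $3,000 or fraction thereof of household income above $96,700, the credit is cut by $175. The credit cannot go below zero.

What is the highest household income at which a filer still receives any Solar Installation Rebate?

After 55 increments the reduction is 55 × $175 = $9,625, leaving $33; one more increment wipes it out. Increment 55 ends at excess 55 × $3,000 = $165,000, so the highest qualifying income is $96,700 + $165,000 = $261,700.

$261,700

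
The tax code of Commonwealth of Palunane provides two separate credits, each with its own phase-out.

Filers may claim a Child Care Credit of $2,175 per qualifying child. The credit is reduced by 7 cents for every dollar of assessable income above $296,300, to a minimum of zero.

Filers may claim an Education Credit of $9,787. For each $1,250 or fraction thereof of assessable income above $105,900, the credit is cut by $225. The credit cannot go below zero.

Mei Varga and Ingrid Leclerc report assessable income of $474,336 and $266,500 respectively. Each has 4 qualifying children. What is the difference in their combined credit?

$8,700

Mei ($474,336): Child Care Credit: base = 4 × $2,175 = $8,700. 7% of the $178,036 excess over $296,300 is $12,462.52 ≥ base, so the credit is $0. Education Credit: income exceeds $105,900 by $368,436 → 295 increments × $225 = $66,375 ≥ base, so the credit is $0. total $0 + $0 = $0
Ingrid ($266,500): Child Care Credit: base = 4 × $2,175 = $8,700. $266,500 is at or below the $296,300 threshold, so the full $8,700 applies. Education Credit: income exceeds $105,900 by $160,600 → 129 increments × $225 = $29,025 ≥ base, so the credit is $0. total $8,700 + $0 = $8,700
Difference: |$0 − $8,700| = $8,700.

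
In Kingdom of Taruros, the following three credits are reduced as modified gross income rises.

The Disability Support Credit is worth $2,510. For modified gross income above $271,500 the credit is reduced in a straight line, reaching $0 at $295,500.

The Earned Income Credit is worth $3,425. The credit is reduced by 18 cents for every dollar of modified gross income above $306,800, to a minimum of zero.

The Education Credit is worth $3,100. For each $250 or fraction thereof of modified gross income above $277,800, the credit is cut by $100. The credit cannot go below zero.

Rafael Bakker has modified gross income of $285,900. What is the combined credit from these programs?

Disability Support Credit: $285,900 is $14,400 into a $24,000 phase-out range, leaving 9,600/24,000 of the credit: $2,510 × 9,600/24,000 = $1,004.
Earned Income Credit: $285,900 is at or below the $306,800 threshold, so the full $3,425 applies.
Education Credit: income exceeds $277,800 by $8,100 → 33 increments × $100 = $3,300 ≥ base, so the credit is $0.
Total: $1,004 + $3,425 + $0 = $4,429.

$4,429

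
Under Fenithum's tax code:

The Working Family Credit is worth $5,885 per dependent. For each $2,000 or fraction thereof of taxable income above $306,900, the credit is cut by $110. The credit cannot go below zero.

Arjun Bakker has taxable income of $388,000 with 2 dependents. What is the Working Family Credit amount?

$7,260

Working Family Credit: base = 2 × $5,885 = $11,770. income exceeds $306,900 by $81,100, which is 41 full-or-partial $2,000 increments; reduction = 41 × $110 = $4,510, leaving $7,260.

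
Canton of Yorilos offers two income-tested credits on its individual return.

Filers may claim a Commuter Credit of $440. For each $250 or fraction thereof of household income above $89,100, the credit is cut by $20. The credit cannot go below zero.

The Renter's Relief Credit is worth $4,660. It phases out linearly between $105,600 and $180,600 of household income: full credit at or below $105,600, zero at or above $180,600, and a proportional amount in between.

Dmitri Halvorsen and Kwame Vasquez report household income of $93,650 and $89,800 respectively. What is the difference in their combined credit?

$320

Dmitri ($93,650): Commuter Credit: income exceeds $89,100 by $4,550, which is 19 full-or-partial $250 increments; reduction = 19 × $20 = $380, leaving $60. Renter's Relief Credit: $93,650 is at or below the $105,600 threshold, so the full $4,660 applies. total $60 + $4,660 = $4,720
Kwame ($89,800): Commuter Credit: income exceeds $89,100 by $700, which is 3 full-or-partial $250 increments; reduction = 3 × $20 = $60, leaving $380. Renter's Relief Credit: $89,800 is at or below the $105,600 threshold, so the full $4,660 applies. total $380 + $4,660 = $5,040
Difference: |$4,720 − $5,040| = $320.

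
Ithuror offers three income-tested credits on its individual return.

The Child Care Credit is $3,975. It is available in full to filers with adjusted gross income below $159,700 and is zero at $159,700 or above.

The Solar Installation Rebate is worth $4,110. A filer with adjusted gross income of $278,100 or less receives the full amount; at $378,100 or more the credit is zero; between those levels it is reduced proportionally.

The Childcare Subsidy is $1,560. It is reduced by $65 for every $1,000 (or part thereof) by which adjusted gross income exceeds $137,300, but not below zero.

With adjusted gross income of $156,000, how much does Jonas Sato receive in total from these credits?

Child Care Credit: $156,000 is below the $159,700 cutoff, so the full $3,975 applies.
Solar Installation Rebate: $156,000 is at or below the $278,100 threshold, so the full $4,110 applies.
Childcare Subsidy: income exceeds $137,300 by $18,700, which is 19 full-or-partial $1,000 increments; reduction = 19 × $65 = $1,235, leaving $325.
Total: $3,975 + $4,110 + $325 = $8,410.

$8,410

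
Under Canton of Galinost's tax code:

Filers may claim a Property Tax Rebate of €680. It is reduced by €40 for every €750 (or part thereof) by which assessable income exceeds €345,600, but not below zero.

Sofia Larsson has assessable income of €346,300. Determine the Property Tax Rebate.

Property Tax Rebate: income exceeds €345,600 by €700, which is 1 full-or-partial €750 increment; reduction = 1 × €40 = €40, leaving €640.

€640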